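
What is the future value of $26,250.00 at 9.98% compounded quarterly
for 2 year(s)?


Formula: FV = P * (1 + r/m)^(m*t)
Period rate: r/m = 0.0998 / 4 = 0.02495
Total periods: m*t = 4 * 2 = 8
Growth factor: (1 + 0.02495)^8 = 1.217928
FV = $26,250.00 * 1.217928 = $31,970.60

$31,970.60


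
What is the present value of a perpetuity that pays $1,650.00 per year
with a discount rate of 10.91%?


Formula: PV = C / r
Substituting: PV = $1,650.00 / 0.1091
PV = $15,123.74

$15,123.74


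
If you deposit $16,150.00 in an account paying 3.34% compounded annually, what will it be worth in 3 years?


Formula: FV = P * (1 + r)^n
Substituting: FV = $16,150.00 * (1 + 0.0334)^3
Growth factor: (1.0334)^3 = 1.103584
FV = $16,150.00 * 1.103584 = $17,822.88

$17,822.88


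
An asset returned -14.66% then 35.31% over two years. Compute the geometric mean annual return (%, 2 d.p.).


Formula: Geometric mean = ((1+r1)*(1+r2))^(1/2) - 1
Product: (1 + -0.1466) * (1 + 0.3531) = 0.8534 * 1.3531 = 1.154736
Square root: 1.154736^0.5 = 1.074586
Geometric mean = 1.074586 - 1 = 0.074586
As percentage: 7.46%

7.46%


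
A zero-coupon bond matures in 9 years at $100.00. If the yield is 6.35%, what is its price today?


Formula: Price = FV / (1 + r)^n
Substituting: Price = $100.00 / (1 + 0.0635)^9
Discount factor: (1.0635)^9 = 1.740353
Price = $100.00 / 1.740353 = $57.46

$57.46


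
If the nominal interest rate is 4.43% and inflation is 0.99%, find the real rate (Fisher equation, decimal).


Formula: (1 + r_real) = (1 + r_nom) / (1 + inflation)
Substituting: (1 + r_real) = 1.0443 / 1.0099
(1 + r_real) = 1.034063
r_real = 1.034063 - 1 = 0.034063

0.034063


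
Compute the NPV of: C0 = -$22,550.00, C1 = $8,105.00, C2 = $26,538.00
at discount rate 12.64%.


Formula: NPV = C0 + C1/(1+r) + C2/(1+r)^2
Discount C1: $8,105.00 / (1 + 0.1264) = $7,195.49
Discount C2: $26,538.00 / (1 + 0.1264)^2 = $20,916.21
NPV = -$22,550.00 + $7,195.49 + $20,916.21 = $5,561.70

$5,561.70


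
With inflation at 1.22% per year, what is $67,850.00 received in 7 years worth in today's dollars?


Formula: Real value = nominal / (1 + inflation)^years
Price level: (1 + 0.0122)^7 = 1.08859
Real value = $67,850.00 / 1.08859 = $62,328.33

$62,328.33


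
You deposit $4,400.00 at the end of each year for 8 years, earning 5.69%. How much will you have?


Formula: FV = PMT * ((1+r)^n - 1) / r
Growth factor: (1 + 0.0569)^8 = 1.556938
Numerator: 1.556938 - 1 = 0.556938
FV = $4,400.00 * 0.556938 / 0.0569 = $43,067.22

$43,067.22


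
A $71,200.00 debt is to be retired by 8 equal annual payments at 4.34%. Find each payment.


Formula: PMT = PV * r / (1 - (1+r)^(-n))
Denominator: 1 - (1 + 0.0434)^(-8) = 0.288142
Numerator: $71,200.00 * 0.0434 = 3090.08
PMT = 3090.08 / 0.288142 = $10,724.16

$10,724.16


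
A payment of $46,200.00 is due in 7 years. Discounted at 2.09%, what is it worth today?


Formula: PV = FV / (1 + r)^n
Substituting: PV = $46,200.00 / (1 + 0.0209)^7
Discount factor: (1.0209)^7 = 1.155799
PV = $46,200.00 / 1.155799 = $39,972.34

$39,972.34


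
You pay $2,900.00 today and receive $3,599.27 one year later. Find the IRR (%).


Formula: IRR = C1/C0 - 1
Substituting: IRR = $3,599.27 / $2,900.00 - 1
Ratio: 1.241128 - 1 = 0.241128
IRR = 24.1128%

24.1128%


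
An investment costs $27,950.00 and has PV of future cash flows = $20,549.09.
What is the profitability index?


Formula: PI = PV(cash flows) / initial investment
Substituting: PI = $20,549.09 / $27,950.00
PI = 0.7352

0.7352


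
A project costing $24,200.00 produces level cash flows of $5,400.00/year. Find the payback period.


Formula: Payback = investment / annual cash flow
Substituting: Payback = $24,200.00 / $5,400.00
Payback = 4.4815 years

4.4815 years


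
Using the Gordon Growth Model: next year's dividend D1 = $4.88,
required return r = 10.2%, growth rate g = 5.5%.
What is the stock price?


Formula: P = D1 / (r - g)
Spread: r - g = 0.102 - 0.055 = 0.047
Substituting: P = $4.88 / 0.047
P = $103.83

$103.83


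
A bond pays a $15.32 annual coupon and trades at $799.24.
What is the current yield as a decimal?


Formula: Current yield = annual coupon / price
Substituting: CY = $15.32 / $799.24
CY = 0.019168

0.019168


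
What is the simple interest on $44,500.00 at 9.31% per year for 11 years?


Formula: I = P * r * t
Substituting: I = $44,500.00 * 0.0931 * 11
Step: I = $44,500.00 * 1.0241
I = $45,572.45

$45,572.45


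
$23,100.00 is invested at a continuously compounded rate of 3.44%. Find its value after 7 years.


Formula: FV = P * e^(r*t)
Exponent: r*t = 0.0344 * 7 = 0.2408
e^(0.2408) = 1.272267
FV = $23,100.00 * 1.272267 = $29,389.36

$29,389.36


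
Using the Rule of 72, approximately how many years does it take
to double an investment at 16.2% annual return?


Formula: Years ≈ 72 / r
Substituting: Years ≈ 72 / 16.2
Years ≈ 4.4

4.4 years


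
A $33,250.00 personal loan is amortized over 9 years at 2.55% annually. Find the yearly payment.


Formula: PMT = PV * r / (1 - (1+r)^(-n))
Denominator: 1 - (1 + 0.0255)^(-9) = 0.202778
Numerator: $33,250.00 * 0.0255 = 847.875
PMT = 847.875 / 0.202778 = $4,181.29

$4,181.29


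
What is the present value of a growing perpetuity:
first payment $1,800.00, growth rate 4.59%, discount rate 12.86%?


Formula: PV = C / (r - g)
Spread: r - g = 0.1286 - 0.0459 = 0.0827
Substituting: PV = $1,800.00 / 0.0827
PV = $21,765.42

$21,765.42


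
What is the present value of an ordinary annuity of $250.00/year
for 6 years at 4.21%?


Formula: PV = PMT * (1 - (1+r)^(-n)) / r
Discount factor: (1 + 0.0421)^(-6) = 0.780807
Bracket: 1 - 0.780807 = 0.219193
PV = $250.00 * 0.219193 / 0.0421 = $1,301.62

$1,301.62


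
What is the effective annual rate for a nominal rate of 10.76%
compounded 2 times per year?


Formula: EAR = (1 + r/m)^m - 1
Period rate: r/m = 0.1076 / 2 = 0.0538
Compounding: (1 + 0.0538)^2 = 1.110494
EAR = 1.110494 - 1 = 0.110494

0.110494


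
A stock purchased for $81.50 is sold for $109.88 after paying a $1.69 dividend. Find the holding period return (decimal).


Formula: HPR = (P1 - P0 + D) / P0
Gain: $109.88 - $81.50 + $1.69 = $30.07
HPR = $30.07 / $81.50 = 0.369

0.369


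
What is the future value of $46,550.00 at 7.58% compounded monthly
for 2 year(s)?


Formula: FV = P * (1 + r/m)^(m*t)
Period rate: r/m = 0.0758 / 12 = 0.006317
Total periods: m*t = 12 * 2 = 24
Growth factor: (1 + 0.006317)^24 = 1.16314
FV = $46,550.00 * 1.16314 = $54,144.16

$54,144.16


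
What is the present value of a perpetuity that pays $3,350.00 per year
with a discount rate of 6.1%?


Formula: PV = C / r
Substituting: PV = $3,350.00 / 0.061
PV = $54,918.03

$54,918.03


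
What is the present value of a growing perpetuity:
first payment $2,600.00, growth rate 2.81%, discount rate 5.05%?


Formula: PV = C / (r - g)
Spread: r - g = 0.0505 - 0.0281 = 0.0224
Substituting: PV = $2,600.00 / 0.0224
PV = $116,071.43

$116,071.43


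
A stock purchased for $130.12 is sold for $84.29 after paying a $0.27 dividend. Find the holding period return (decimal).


Formula: HPR = (P1 - P0 + D) / P0
Gain: $84.29 - $130.12 + $0.27 = -$45.56
HPR = -$45.56 / $130.12 = -0.3501

-0.3501


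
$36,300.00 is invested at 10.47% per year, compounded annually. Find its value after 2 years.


Formula: FV = P * (1 + r)^n
Substituting: FV = $36,300.00 * (1 + 0.1047)^2
Growth factor: (1.1047)^2 = 1.220362
FV = $36,300.00 * 1.220362 = $44,299.14

$44,299.14


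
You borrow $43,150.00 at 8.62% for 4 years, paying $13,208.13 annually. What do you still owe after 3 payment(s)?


Formula: Balance = PV*(1+r)^k - PMT*((1+r)^k - 1)/r
Growth: (1 + 0.0862)^3 = 1.281532
Accumulated factor: ((1+r)^k - 1)/r = 3.26603
Balance = $43,150.00 * 1.281532 - $13,208.13 * 3.26603
Balance = $12,159.94

$12,159.94


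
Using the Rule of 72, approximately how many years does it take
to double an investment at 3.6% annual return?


Formula: Years ≈ 72 / r
Substituting: Years ≈ 72 / 3.6
Years ≈ 20.0

20.0 years


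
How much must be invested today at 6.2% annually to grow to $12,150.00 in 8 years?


Formula: PV = FV / (1 + r)^n
Substituting: PV = $12,150.00 / (1 + 0.062)^8
Discount factor: (1.062)^8 = 1.618066
PV = $12,150.00 / 1.618066 = $7,508.97

$7,508.97


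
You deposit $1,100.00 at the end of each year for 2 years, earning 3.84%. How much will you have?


Formula: FV = PMT * ((1+r)^n - 1) / r
Growth factor: (1 + 0.0384)^2 = 1.078275
Numerator: 1.078275 - 1 = 0.078275
FV = $1,100.00 * 0.078275 / 0.0384 = $2,242.24

$2,242.24


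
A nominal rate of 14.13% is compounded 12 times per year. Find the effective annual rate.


Formula: EAR = (1 + r/m)^m - 1
Period rate: r/m = 0.1413 / 12 = 0.011775
Compounding: (1 + 0.011775)^12 = 1.15082
EAR = 1.15082 - 1 = 0.15082

0.15082


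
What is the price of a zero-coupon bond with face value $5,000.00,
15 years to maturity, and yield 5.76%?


Formula: Price = FV / (1 + r)^n
Substituting: Price = $5,000.00 / (1 + 0.0576)^15
Discount factor: (1.0576)^15 = 2.316443
Price = $5,000.00 / 2.316443 = $2,158.48

$2,158.48


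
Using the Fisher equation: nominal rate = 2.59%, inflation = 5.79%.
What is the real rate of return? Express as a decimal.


Formula: (1 + r_real) = (1 + r_nom) / (1 + inflation)
Substituting: (1 + r_real) = 1.0259 / 1.0579
(1 + r_real) = 0.969751
r_real = 0.969751 - 1 = -0.030249

-0.030249


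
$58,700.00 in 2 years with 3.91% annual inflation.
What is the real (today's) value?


Formula: Real value = nominal / (1 + inflation)^years
Price level: (1 + 0.0391)^2 = 1.079729
Real value = $58,700.00 / 1.079729 = $54,365.50

$54,365.50


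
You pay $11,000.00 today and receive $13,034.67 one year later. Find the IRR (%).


Formula: IRR = C1/C0 - 1
Substituting: IRR = $13,034.67 / $11,000.00 - 1
Ratio: 1.18497 - 1 = 0.18497
IRR = 18.497%

18.497%


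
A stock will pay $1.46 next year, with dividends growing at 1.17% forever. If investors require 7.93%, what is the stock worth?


Formula: P = D1 / (r - g)
Spread: r - g = 0.0793 - 0.0117 = 0.0676
Substituting: P = $1.46 / 0.0676
P = $21.60

$21.60


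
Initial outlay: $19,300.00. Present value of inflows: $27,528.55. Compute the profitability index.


Formula: PI = PV(cash flows) / initial investment
Substituting: PI = $27,528.55 / $19,300.00
PI = 1.4263

1.4263


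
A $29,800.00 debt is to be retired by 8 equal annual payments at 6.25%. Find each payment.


Formula: PMT = PV * r / (1 - (1+r)^(-n))
Denominator: 1 - (1 + 0.0625)^(-8) = 0.384301
Numerator: $29,800.00 * 0.0625 = 1862.5
PMT = 1862.5 / 0.384301 = $4,846.46

$4,846.46


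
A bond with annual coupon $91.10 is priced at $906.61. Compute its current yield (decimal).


Formula: Current yield = annual coupon / price
Substituting: CY = $91.10 / $906.61
CY = 0.100484

0.100484


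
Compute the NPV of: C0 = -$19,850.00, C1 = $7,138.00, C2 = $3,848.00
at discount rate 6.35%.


Formula: NPV = C0 + C1/(1+r) + C2/(1+r)^2
Discount C1: $7,138.00 / (1 + 0.0635) = $6,711.80
Discount C2: $3,848.00 / (1 + 0.0635)^2 = $3,402.20
NPV = -$19,850.00 + $6,711.80 + $3,402.20 = -$9,736.00

-$9,736.00


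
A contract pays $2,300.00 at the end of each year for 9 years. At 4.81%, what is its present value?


Formula: PV = PMT * (1 - (1+r)^(-n)) / r
Discount factor: (1 + 0.0481)^(-9) = 0.655202
Bracket: 1 - 0.655202 = 0.344798
PV = $2,300.00 * 0.344798 / 0.0481 = $16,487.20

$16,487.20


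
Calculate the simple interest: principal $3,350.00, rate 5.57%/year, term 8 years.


Formula: I = P * r * t
Substituting: I = $3,350.00 * 0.0557 * 8
Step: I = $3,350.00 * 0.4456
I = $1,492.76

$1,492.76


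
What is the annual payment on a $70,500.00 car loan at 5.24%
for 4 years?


Formula: PMT = PV * r / (1 - (1+r)^(-n))
Denominator: 1 - (1 + 0.0524)^(-4) = 0.184777
Numerator: $70,500.00 * 0.0524 = 3694.2
PMT = 3694.2 / 0.184777 = $19,992.79

$19,992.79


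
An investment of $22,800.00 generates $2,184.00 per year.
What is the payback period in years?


Formula: Payback = investment / annual cash flow
Substituting: Payback = $22,800.00 / $2,184.00
Payback = 10.4396 years

10.4396 years


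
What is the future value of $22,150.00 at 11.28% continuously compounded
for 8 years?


Formula: FV = P * e^(r*t)
Exponent: r*t = 0.1128 * 8 = 0.9024
e^(0.9024) = 2.465513
FV = $22,150.00 * 2.465513 = $54,611.12

$54,611.12


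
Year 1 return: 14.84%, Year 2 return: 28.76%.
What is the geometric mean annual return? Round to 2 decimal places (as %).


Formula: Geometric mean = ((1+r1)*(1+r2))^(1/2) - 1
Product: (1 + 0.1484) * (1 + 0.2876) = 1.1484 * 1.2876 = 1.47868
Square root: 1.47868^0.5 = 1.21601
Geometric mean = 1.21601 - 1 = 0.21601
As percentage: 21.60%

21.60%


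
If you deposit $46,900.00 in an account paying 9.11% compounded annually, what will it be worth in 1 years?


Formula: FV = P * (1 + r)^n
Substituting: FV = $46,900.00 * (1 + 0.0911)^1
Growth factor: (1.0911)^1 = 1.0911
FV = $46,900.00 * 1.0911 = $51,172.59

$51,172.59


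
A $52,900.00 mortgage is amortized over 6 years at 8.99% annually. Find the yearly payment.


Formula: PMT = PV * r / (1 - (1+r)^(-n))
Denominator: 1 - (1 + 0.0899)^(-6) = 0.403404
Numerator: $52,900.00 * 0.0899 = 4755.71
PMT = 4755.71 / 0.403404 = $11,788.94

$11,788.94


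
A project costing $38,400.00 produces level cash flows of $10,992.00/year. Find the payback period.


Formula: Payback = investment / annual cash flow
Substituting: Payback = $38,400.00 / $10,992.00
Payback = 3.4934 years

3.4934 years


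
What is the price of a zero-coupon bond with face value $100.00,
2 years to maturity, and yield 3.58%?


Formula: Price = FV / (1 + r)^n
Substituting: Price = $100.00 / (1 + 0.0358)^2
Discount factor: (1.0358)^2 = 1.072882
Price = $100.00 / 1.072882 = $93.21

$93.21


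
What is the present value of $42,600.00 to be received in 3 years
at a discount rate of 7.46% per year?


Formula: PV = FV / (1 + r)^n
Substituting: PV = $42,600.00 / (1 + 0.0746)^3
Discount factor: (1.0746)^3 = 1.240911
PV = $42,600.00 / 1.240911 = $34,329.63

$34,329.63


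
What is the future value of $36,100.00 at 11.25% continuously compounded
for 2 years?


Formula: FV = P * e^(r*t)
Exponent: r*t = 0.1125 * 2 = 0.225
e^(0.225) = 1.252323
FV = $36,100.00 * 1.252323 = $45,208.85

$45,208.85


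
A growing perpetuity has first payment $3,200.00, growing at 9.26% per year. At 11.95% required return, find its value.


Formula: PV = C / (r - g)
Spread: r - g = 0.1195 - 0.0926 = 0.0269
Substituting: PV = $3,200.00 / 0.0269
PV = $118,959.11

$118,959.11


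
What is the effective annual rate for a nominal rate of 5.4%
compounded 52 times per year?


Formula: EAR = (1 + r/m)^m - 1
Period rate: r/m = 0.054 / 52 = 0.001038
Compounding: (1 + 0.001038)^52 = 1.055455
EAR = 1.055455 - 1 = 0.055455

0.055455


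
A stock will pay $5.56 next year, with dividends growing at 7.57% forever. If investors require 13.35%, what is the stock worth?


Formula: P = D1 / (r - g)
Spread: r - g = 0.1335 - 0.0757 = 0.0578
Substituting: P = $5.56 / 0.0578
P = $96.19

$96.19


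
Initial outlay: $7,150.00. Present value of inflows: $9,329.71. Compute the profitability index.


Formula: PI = PV(cash flows) / initial investment
Substituting: PI = $9,329.71 / $7,150.00
PI = 1.3049

1.3049


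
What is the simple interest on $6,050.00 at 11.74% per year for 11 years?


Formula: I = P * r * t
Substituting: I = $6,050.00 * 0.1174 * 11
Step: I = $6,050.00 * 1.2914
I = $7,812.97

$7,812.97


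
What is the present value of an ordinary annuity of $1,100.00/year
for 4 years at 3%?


Formula: PV = PMT * (1 - (1+r)^(-n)) / r
Discount factor: (1 + 0.03)^(-4) = 0.888487
Bracket: 1 - 0.888487 = 0.111513
PV = $1,100.00 * 0.111513 / 0.03 = $4,088.81

$4,088.81


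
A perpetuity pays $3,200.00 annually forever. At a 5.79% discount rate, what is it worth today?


Formula: PV = C / r
Substituting: PV = $3,200.00 / 0.0579
PV = $55,267.70

$55,267.70


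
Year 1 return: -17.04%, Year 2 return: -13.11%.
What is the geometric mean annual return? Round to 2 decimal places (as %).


Formula: Geometric mean = ((1+r1)*(1+r2))^(1/2) - 1
Product: (1 + -0.1704) * (1 + -0.1311) = 0.8296 * 0.8689 = 0.720839
Square root: 0.720839^0.5 = 0.849023
Geometric mean = 0.849023 - 1 = -0.150977
As percentage: -15.10%

-15.10%


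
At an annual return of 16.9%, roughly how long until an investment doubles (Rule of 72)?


Formula: Years ≈ 72 / r
Substituting: Years ≈ 72 / 16.9
Years ≈ 4.3

4.3 years


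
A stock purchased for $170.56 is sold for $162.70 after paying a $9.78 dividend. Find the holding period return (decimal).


Formula: HPR = (P1 - P0 + D) / P0
Gain: $162.70 - $170.56 + $9.78 = $1.92
HPR = $1.92 / $170.56 = 0.0113

0.0113


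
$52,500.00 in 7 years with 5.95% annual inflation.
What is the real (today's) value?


Formula: Real value = nominal / (1 + inflation)^years
Price level: (1 + 0.0595)^7 = 1.498672
Real value = $52,500.00 / 1.498672 = $35,031.00

$35,031.00


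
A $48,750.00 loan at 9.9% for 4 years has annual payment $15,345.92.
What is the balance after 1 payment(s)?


Formula: Balance = PV*(1+r)^k - PMT*((1+r)^k - 1)/r
Growth: (1 + 0.099)^1 = 1.099
Accumulated factor: ((1+r)^k - 1)/r = 1.0
Balance = $48,750.00 * 1.099 - $15,345.92 * 1.0
Balance = $38,230.33

$38,230.33


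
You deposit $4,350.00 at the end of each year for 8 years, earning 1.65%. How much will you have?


Formula: FV = PMT * ((1+r)^n - 1) / r
Growth factor: (1 + 0.0165)^8 = 1.13988
Numerator: 1.13988 - 1 = 0.13988
FV = $4,350.00 * 0.13988 / 0.0165 = $36,877.41

$36,877.41


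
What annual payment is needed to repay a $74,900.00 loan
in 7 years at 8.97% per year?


Formula: PMT = PV * r / (1 - (1+r)^(-n))
Denominator: 1 - (1 + 0.0897)^(-7) = 0.451911
Numerator: $74,900.00 * 0.0897 = 6718.53
PMT = 6718.53 / 0.451911 = $14,866.94

$14,866.94


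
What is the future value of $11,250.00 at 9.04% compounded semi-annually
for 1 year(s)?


Formula: FV = P * (1 + r/m)^(m*t)
Period rate: r/m = 0.0904 / 2 = 0.0452
Total periods: m*t = 2 * 1 = 2
Growth factor: (1 + 0.0452)^2 = 1.092443
FV = $11,250.00 * 1.092443 = $12,289.98

$12,289.98


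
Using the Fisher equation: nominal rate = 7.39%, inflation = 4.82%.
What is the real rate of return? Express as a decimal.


Formula: (1 + r_real) = (1 + r_nom) / (1 + inflation)
Substituting: (1 + r_real) = 1.0739 / 1.0482
(1 + r_real) = 1.024518
r_real = 1.024518 - 1 = 0.024518

0.024518


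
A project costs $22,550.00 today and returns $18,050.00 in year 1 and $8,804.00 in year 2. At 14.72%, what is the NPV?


Formula: NPV = C0 + C1/(1+r) + C2/(1+r)^2
Discount C1: $18,050.00 / (1 + 0.1472) = $15,733.96
Discount C2: $8,804.00 / (1 + 0.1472)^2 = $6,689.62
NPV = -$22,550.00 + $15,733.96 + $6,689.62 = -$126.41

-$126.41


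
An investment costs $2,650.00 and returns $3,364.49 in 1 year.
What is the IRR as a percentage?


Formula: IRR = C1/C0 - 1
Substituting: IRR = $3,364.49 / $2,650.00 - 1
Ratio: 1.269619 - 1 = 0.269619
IRR = 26.9619%

26.9619%


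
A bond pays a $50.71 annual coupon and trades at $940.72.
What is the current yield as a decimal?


Formula: Current yield = annual coupon / price
Substituting: CY = $50.71 / $940.72
CY = 0.053906

0.053906


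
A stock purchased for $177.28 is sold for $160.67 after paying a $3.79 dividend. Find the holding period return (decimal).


Formula: HPR = (P1 - P0 + D) / P0
Gain: $160.67 - $177.28 + $3.79 = -$12.82
HPR = -$12.82 / $177.28 = -0.0723

-0.0723


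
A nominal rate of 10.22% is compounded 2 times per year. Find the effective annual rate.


Formula: EAR = (1 + r/m)^m - 1
Period rate: r/m = 0.1022 / 2 = 0.0511
Compounding: (1 + 0.0511)^2 = 1.104811
EAR = 1.104811 - 1 = 0.104811

0.104811


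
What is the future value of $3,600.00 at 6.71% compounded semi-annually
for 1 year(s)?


Formula: FV = P * (1 + r/m)^(m*t)
Period rate: r/m = 0.0671 / 2 = 0.03355
Total periods: m*t = 2 * 1 = 2
Growth factor: (1 + 0.03355)^2 = 1.068226
FV = $3,600.00 * 1.068226 = $3,845.61

$3,845.61


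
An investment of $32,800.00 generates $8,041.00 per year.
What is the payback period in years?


Formula: Payback = investment / annual cash flow
Substituting: Payback = $32,800.00 / $8,041.00
Payback = 4.0791 years

4.0791 years


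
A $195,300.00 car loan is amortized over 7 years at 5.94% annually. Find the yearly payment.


Formula: PMT = PV * r / (1 - (1+r)^(-n))
Denominator: 1 - (1 + 0.0594)^(-7) = 0.332302
Numerator: $195,300.00 * 0.0594 = 11600.82
PMT = 11600.82 / 0.332302 = $34,910.50

$34,910.50


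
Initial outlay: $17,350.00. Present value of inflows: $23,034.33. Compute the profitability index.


Formula: PI = PV(cash flows) / initial investment
Substituting: PI = $23,034.33 / $17,350.00
PI = 1.3276

1.3276


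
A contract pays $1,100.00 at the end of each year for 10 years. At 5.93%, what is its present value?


Formula: PV = PMT * (1 - (1+r)^(-n)) / r
Discount factor: (1 + 0.0593)^(-10) = 0.562096
Bracket: 1 - 0.562096 = 0.437904
PV = $1,100.00 * 0.437904 / 0.0593 = $8,123.01

$8,123.01


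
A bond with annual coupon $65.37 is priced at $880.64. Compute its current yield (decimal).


Formula: Current yield = annual coupon / price
Substituting: CY = $65.37 / $880.64
CY = 0.07423

0.07423


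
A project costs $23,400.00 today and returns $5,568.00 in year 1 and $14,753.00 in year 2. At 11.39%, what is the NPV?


Formula: NPV = C0 + C1/(1+r) + C2/(1+r)^2
Discount C1: $5,568.00 / (1 + 0.1139) = $4,998.65
Discount C2: $14,753.00 / (1 + 0.1139)^2 = $11,890.17
NPV = -$23,400.00 + $4,998.65 + $11,890.17 = -$6,511.18

-$6,511.18


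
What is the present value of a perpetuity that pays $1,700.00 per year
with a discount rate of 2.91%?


Formula: PV = C / r
Substituting: PV = $1,700.00 / 0.0291
PV = $58,419.24

$58,419.24


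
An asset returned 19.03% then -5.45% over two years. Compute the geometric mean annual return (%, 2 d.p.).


Formula: Geometric mean = ((1+r1)*(1+r2))^(1/2) - 1
Product: (1 + 0.1903) * (1 + -0.0545) = 1.1903 * 0.9455 = 1.125429
Square root: 1.125429^0.5 = 1.060862
Geometric mean = 1.060862 - 1 = 0.060862
As percentage: 6.09%

6.09%


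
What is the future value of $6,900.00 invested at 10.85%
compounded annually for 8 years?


Formula: FV = P * (1 + r)^n
Substituting: FV = $6,900.00 * (1 + 0.1085)^8
Growth factor: (1.1085)^8 = 2.279741
FV = $6,900.00 * 2.279741 = $15,730.22

$15,730.22


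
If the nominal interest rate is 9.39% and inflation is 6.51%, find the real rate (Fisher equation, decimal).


Formula: (1 + r_real) = (1 + r_nom) / (1 + inflation)
Substituting: (1 + r_real) = 1.0939 / 1.0651
(1 + r_real) = 1.02704
r_real = 1.02704 - 1 = 0.02704

0.02704


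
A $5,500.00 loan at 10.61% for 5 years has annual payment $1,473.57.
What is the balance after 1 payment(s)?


Formula: Balance = PV*(1+r)^k - PMT*((1+r)^k - 1)/r
Growth: (1 + 0.1061)^1 = 1.1061
Accumulated factor: ((1+r)^k - 1)/r = 1.0
Balance = $5,500.00 * 1.1061 - $1,473.57 * 1.0
Balance = $4,609.98

$4,609.98


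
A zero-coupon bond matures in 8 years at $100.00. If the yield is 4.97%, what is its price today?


Formula: Price = FV / (1 + r)^n
Substituting: Price = $100.00 / (1 + 0.0497)^8
Discount factor: (1.0497)^8 = 1.474082
Price = $100.00 / 1.474082 = $67.84

$67.84


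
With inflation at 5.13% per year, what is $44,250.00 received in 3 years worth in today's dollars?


Formula: Real value = nominal / (1 + inflation)^years
Price level: (1 + 0.0513)^3 = 1.16193
Real value = $44,250.00 / 1.16193 = $38,083.19

$38,083.19


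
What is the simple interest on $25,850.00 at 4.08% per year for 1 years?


Formula: I = P * r * t
Substituting: I = $25,850.00 * 0.0408 * 1
Step: I = $25,850.00 * 0.0408
I = $1,054.68

$1,054.68


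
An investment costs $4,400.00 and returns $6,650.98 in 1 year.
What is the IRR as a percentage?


Formula: IRR = C1/C0 - 1
Substituting: IRR = $6,650.98 / $4,400.00 - 1
Ratio: 1.511586 - 1 = 0.511586
IRR = 51.1586%

51.1586%


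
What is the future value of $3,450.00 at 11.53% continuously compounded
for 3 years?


Formula: FV = P * e^(r*t)
Exponent: r*t = 0.1153 * 3 = 0.3459
e^(0.3459) = 1.413261
FV = $3,450.00 * 1.413261 = $4,875.75

$4,875.75


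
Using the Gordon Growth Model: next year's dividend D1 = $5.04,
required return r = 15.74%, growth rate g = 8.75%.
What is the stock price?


Formula: P = D1 / (r - g)
Spread: r - g = 0.1574 - 0.0875 = 0.0699
Substituting: P = $5.04 / 0.0699
P = $72.10

$72.10


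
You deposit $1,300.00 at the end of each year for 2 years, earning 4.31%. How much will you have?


Formula: FV = PMT * ((1+r)^n - 1) / r
Growth factor: (1 + 0.0431)^2 = 1.088058
Numerator: 1.088058 - 1 = 0.088058
FV = $1,300.00 * 0.088058 / 0.0431 = $2,656.03

$2,656.03


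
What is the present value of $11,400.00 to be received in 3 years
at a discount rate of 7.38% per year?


Formula: PV = FV / (1 + r)^n
Substituting: PV = $11,400.00 / (1 + 0.0738)^3
Discount factor: (1.0738)^3 = 1.238141
PV = $11,400.00 / 1.238141 = $9,207.35

$9,207.35


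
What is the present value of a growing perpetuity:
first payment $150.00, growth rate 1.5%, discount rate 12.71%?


Formula: PV = C / (r - g)
Spread: r - g = 0.1271 - 0.015 = 0.1121
Substituting: PV = $150.00 / 0.1121
PV = $1,338.09

$1,338.09


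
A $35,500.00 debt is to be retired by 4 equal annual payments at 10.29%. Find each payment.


Formula: PMT = PV * r / (1 - (1+r)^(-n))
Denominator: 1 - (1 + 0.1029)^(-4) = 0.324142
Numerator: $35,500.00 * 0.1029 = 3652.95
PMT = 3652.95 / 0.324142 = $11,269.60

$11,269.60


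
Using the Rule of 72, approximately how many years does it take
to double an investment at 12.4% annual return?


Formula: Years ≈ 72 / r
Substituting: Years ≈ 72 / 12.4
Years ≈ 5.8

5.8 years


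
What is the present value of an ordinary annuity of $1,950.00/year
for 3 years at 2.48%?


Formula: PV = PMT * (1 - (1+r)^(-n)) / r
Discount factor: (1 + 0.0248)^(-3) = 0.929143
Bracket: 1 - 0.929143 = 0.070857
PV = $1,950.00 * 0.070857 / 0.0248 = $5,571.40

$5,571.40


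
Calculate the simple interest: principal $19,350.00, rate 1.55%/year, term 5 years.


Formula: I = P * r * t
Substituting: I = $19,350.00 * 0.0155 * 5
Step: I = $19,350.00 * 0.0775
I = $1,499.63

$1,499.63


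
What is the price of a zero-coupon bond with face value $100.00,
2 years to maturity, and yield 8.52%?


Formula: Price = FV / (1 + r)^n
Substituting: Price = $100.00 / (1 + 0.0852)^2
Discount factor: (1.0852)^2 = 1.177659
Price = $100.00 / 1.177659 = $84.91

$84.91


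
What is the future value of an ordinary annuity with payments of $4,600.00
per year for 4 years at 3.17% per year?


Formula: FV = PMT * ((1+r)^n - 1) / r
Growth factor: (1 + 0.0317)^4 = 1.132958
Numerator: 1.132958 - 1 = 0.132958
FV = $4,600.00 * 0.132958 / 0.0317 = $19,293.56

$19,293.56


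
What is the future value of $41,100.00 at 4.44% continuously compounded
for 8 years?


Formula: FV = P * e^(r*t)
Exponent: r*t = 0.0444 * 8 = 0.3552
e^(0.3552) = 1.426466
FV = $41,100.00 * 1.426466 = $58,627.75

$58,627.75


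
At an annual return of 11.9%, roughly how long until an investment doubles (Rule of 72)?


Formula: Years ≈ 72 / r
Substituting: Years ≈ 72 / 11.9
Years ≈ 6.1

6.1 years


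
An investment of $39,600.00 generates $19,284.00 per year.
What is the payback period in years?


Formula: Payback = investment / annual cash flow
Substituting: Payback = $39,600.00 / $19,284.00
Payback = 2.0535 years

2.0535 years


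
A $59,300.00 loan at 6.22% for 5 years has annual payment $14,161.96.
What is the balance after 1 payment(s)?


Formula: Balance = PV*(1+r)^k - PMT*((1+r)^k - 1)/r
Growth: (1 + 0.0622)^1 = 1.0622
Accumulated factor: ((1+r)^k - 1)/r = 1.0
Balance = $59,300.00 * 1.0622 - $14,161.96 * 1.0
Balance = $48,826.50

$48,826.50


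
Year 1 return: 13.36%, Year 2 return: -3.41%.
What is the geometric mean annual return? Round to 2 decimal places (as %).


Formula: Geometric mean = ((1+r1)*(1+r2))^(1/2) - 1
Product: (1 + 0.1336) * (1 + -0.0341) = 1.1336 * 0.9659 = 1.094944
Square root: 1.094944^0.5 = 1.046396
Geometric mean = 1.046396 - 1 = 0.046396
As percentage: 4.64%

4.64%


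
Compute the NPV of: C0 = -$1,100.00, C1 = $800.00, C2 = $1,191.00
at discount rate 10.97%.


Formula: NPV = C0 + C1/(1+r) + C2/(1+r)^2
Discount C1: $800.00 / (1 + 0.1097) = $720.92
Discount C2: $1,191.00 / (1 + 0.1097)^2 = $967.17
NPV = -$1,100.00 + $720.92 + $967.17 = $588.08

$588.08


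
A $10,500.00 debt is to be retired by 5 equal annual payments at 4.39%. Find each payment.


Formula: PMT = PV * r / (1 - (1+r)^(-n))
Denominator: 1 - (1 + 0.0439)^(-5) = 0.193312
Numerator: $10,500.00 * 0.0439 = 460.95
PMT = 460.95 / 0.193312 = $2,384.49

$2,384.49


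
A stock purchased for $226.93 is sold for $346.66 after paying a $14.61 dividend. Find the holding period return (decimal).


Formula: HPR = (P1 - P0 + D) / P0
Gain: $346.66 - $226.93 + $14.61 = $134.34
HPR = $134.34 / $226.93 = 0.592

0.592


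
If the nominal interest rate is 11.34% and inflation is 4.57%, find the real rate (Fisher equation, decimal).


Formula: (1 + r_real) = (1 + r_nom) / (1 + inflation)
Substituting: (1 + r_real) = 1.1134 / 1.0457
(1 + r_real) = 1.064741
r_real = 1.064741 - 1 = 0.064741

0.064741


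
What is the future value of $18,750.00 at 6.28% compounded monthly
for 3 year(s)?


Formula: FV = P * (1 + r/m)^(m*t)
Period rate: r/m = 0.0628 / 12 = 0.005233
Total periods: m*t = 12 * 3 = 36
Growth factor: (1 + 0.005233)^36 = 1.206723
FV = $18,750.00 * 1.206723 = $22,626.06

$22,626.06


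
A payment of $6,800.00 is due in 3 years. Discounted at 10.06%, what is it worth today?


Formula: PV = FV / (1 + r)^n
Substituting: PV = $6,800.00 / (1 + 0.1006)^3
Discount factor: (1.1006)^3 = 1.333179
PV = $6,800.00 / 1.333179 = $5,100.59

$5,100.59


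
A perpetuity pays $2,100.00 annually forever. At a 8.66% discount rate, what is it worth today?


Formula: PV = C / r
Substituting: PV = $2,100.00 / 0.0866
PV = $24,249.42

$24,249.42


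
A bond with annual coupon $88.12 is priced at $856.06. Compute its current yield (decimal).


Formula: Current yield = annual coupon / price
Substituting: CY = $88.12 / $856.06
CY = 0.102937

0.102937


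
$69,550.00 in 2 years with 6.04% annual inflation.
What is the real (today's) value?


Formula: Real value = nominal / (1 + inflation)^years
Price level: (1 + 0.0604)^2 = 1.124448
Real value = $69,550.00 / 1.124448 = $61,852.56

$61,852.56


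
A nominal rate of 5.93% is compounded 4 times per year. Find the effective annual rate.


Formula: EAR = (1 + r/m)^m - 1
Period rate: r/m = 0.0593 / 4 = 0.014825
Compounding: (1 + 0.014825)^4 = 1.060632
EAR = 1.060632 - 1 = 0.060632

0.060632


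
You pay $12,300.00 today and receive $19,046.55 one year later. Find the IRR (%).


Formula: IRR = C1/C0 - 1
Substituting: IRR = $19,046.55 / $12,300.00 - 1
Ratio: 1.5485 - 1 = 0.5485
IRR = 54.85%

54.85%


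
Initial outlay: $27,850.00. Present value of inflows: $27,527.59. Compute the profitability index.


Formula: PI = PV(cash flows) / initial investment
Substituting: PI = $27,527.59 / $27,850.00
PI = 0.9884

0.9884


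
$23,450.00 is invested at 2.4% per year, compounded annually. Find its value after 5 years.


Formula: FV = P * (1 + r)^n
Substituting: FV = $23,450.00 * (1 + 0.024)^5
Growth factor: (1.024)^5 = 1.1259
FV = $23,450.00 * 1.1259 = $26,402.35

$26,402.35


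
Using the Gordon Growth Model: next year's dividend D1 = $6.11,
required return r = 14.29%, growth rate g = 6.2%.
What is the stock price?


Formula: P = D1 / (r - g)
Spread: r - g = 0.1429 - 0.062 = 0.0809
Substituting: P = $6.11 / 0.0809
P = $75.53

$75.53


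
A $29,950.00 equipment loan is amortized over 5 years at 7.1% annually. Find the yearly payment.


Formula: PMT = PV * r / (1 - (1+r)^(-n))
Denominator: 1 - (1 + 0.071)^(-5) = 0.290336
Numerator: $29,950.00 * 0.071 = 2126.45
PMT = 2126.45 / 0.290336 = $7,324.10

$7,324.10


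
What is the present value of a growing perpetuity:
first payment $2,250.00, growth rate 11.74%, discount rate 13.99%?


Formula: PV = C / (r - g)
Spread: r - g = 0.1399 - 0.1174 = 0.0225
Substituting: PV = $2,250.00 / 0.0225
PV = $100,000.00

$100,000.00


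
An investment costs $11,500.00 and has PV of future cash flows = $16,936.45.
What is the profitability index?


Formula: PI = PV(cash flows) / initial investment
Substituting: PI = $16,936.45 / $11,500.00
PI = 1.4727

1.4727


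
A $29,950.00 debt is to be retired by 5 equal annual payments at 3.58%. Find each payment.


Formula: PMT = PV * r / (1 - (1+r)^(-n))
Denominator: 1 - (1 + 0.0358)^(-5) = 0.161273
Numerator: $29,950.00 * 0.0358 = 1072.21
PMT = 1072.21 / 0.161273 = $6,648.40

$6,648.40


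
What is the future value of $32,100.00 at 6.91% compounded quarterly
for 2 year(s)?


Formula: FV = P * (1 + r/m)^(m*t)
Period rate: r/m = 0.0691 / 4 = 0.017275
Total periods: m*t = 4 * 2 = 8
Growth factor: (1 + 0.017275)^8 = 1.146851
FV = $32,100.00 * 1.146851 = $36,813.92

$36,813.92


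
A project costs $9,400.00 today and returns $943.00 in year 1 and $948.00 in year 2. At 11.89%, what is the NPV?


Formula: NPV = C0 + C1/(1+r) + C2/(1+r)^2
Discount C1: $943.00 / (1 + 0.1189) = $842.79
Discount C2: $948.00 / (1 + 0.1189)^2 = $757.23
NPV = -$9,400.00 + $842.79 + $757.23 = -$7,799.98

-$7,799.98


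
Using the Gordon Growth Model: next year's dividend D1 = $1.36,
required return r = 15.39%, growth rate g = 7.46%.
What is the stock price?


Formula: P = D1 / (r - g)
Spread: r - g = 0.1539 - 0.0746 = 0.0793
Substituting: P = $1.36 / 0.0793
P = $17.15

$17.15


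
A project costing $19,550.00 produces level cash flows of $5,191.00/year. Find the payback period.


Formula: Payback = investment / annual cash flow
Substituting: Payback = $19,550.00 / $5,191.00
Payback = 3.7661 years

3.7661 years


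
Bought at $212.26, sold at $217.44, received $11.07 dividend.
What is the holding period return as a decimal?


Formula: HPR = (P1 - P0 + D) / P0
Gain: $217.44 - $212.26 + $11.07 = $16.25
HPR = $16.25 / $212.26 = 0.0766

0.0766


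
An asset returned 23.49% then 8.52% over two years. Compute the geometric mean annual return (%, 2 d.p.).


Formula: Geometric mean = ((1+r1)*(1+r2))^(1/2) - 1
Product: (1 + 0.2349) * (1 + 0.0852) = 1.2349 * 1.0852 = 1.340113
Square root: 1.340113^0.5 = 1.157633
Geometric mean = 1.157633 - 1 = 0.157633
As percentage: 15.76%

15.76%


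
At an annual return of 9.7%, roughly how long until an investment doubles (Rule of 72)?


Formula: Years ≈ 72 / r
Substituting: Years ≈ 72 / 9.7
Years ≈ 7.4

7.4 years


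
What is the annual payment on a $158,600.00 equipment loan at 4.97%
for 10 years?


Formula: PMT = PV * r / (1 - (1+r)^(-n))
Denominator: 1 - (1 + 0.0497)^(-10) = 0.38433
Numerator: $158,600.00 * 0.0497 = 7882.42
PMT = 7882.42 / 0.38433 = $20,509.51

$20,509.51


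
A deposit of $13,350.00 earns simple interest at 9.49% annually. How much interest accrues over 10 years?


Formula: I = P * r * t
Substituting: I = $13,350.00 * 0.0949 * 10
Step: I = $13,350.00 * 0.949
I = $12,669.15

$12,669.15


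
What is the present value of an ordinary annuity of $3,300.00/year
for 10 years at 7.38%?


Formula: PV = PMT * (1 - (1+r)^(-n)) / r
Discount factor: (1 + 0.0738)^(-10) = 0.490643
Bracket: 1 - 0.490643 = 0.509357
PV = $3,300.00 * 0.509357 / 0.0738 = $22,776.11

$22,776.11


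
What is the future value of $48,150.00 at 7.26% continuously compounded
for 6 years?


Formula: FV = P * e^(r*t)
Exponent: r*t = 0.0726 * 6 = 0.4356
e^(0.4356) = 1.54589
FV = $48,150.00 * 1.54589 = $74,434.62

$74,434.62


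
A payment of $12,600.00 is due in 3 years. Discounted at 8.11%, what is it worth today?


Formula: PV = FV / (1 + r)^n
Substituting: PV = $12,600.00 / (1 + 0.0811)^3
Discount factor: (1.0811)^3 = 1.263565
PV = $12,600.00 / 1.263565 = $9,971.79

$9,971.79


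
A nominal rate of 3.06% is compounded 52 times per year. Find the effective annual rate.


Formula: EAR = (1 + r/m)^m - 1
Period rate: r/m = 0.0306 / 52 = 0.000588
Compounding: (1 + 0.000588)^52 = 1.031064
EAR = 1.031064 - 1 = 0.031064

0.031064


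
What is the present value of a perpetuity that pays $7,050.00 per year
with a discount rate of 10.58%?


Formula: PV = C / r
Substituting: PV = $7,050.00 / 0.1058
PV = $66,635.16

$66,635.16


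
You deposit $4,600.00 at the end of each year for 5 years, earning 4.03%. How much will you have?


Formula: FV = PMT * ((1+r)^n - 1) / r
Growth factor: (1 + 0.0403)^5 = 1.218409
Numerator: 1.218409 - 1 = 0.218409
FV = $4,600.00 * 0.218409 / 0.0403 = $24,930.03

$24,930.03


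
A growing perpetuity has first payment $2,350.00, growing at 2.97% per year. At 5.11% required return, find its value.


Formula: PV = C / (r - g)
Spread: r - g = 0.0511 - 0.0297 = 0.0214
Substituting: PV = $2,350.00 / 0.0214
PV = $109,813.08

$109,813.08


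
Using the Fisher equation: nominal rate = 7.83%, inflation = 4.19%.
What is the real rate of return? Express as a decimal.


Formula: (1 + r_real) = (1 + r_nom) / (1 + inflation)
Substituting: (1 + r_real) = 1.0783 / 1.0419
(1 + r_real) = 1.034936
r_real = 1.034936 - 1 = 0.034936

0.034936


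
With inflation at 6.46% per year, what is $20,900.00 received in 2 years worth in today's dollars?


Formula: Real value = nominal / (1 + inflation)^years
Price level: (1 + 0.0646)^2 = 1.133373
Real value = $20,900.00 / 1.133373 = $18,440.53

$18,440.53


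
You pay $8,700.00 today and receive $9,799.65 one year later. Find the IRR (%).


Formula: IRR = C1/C0 - 1
Substituting: IRR = $9,799.65 / $8,700.00 - 1
Ratio: 1.126397 - 1 = 0.126397
IRR = 12.6397%

12.6397%


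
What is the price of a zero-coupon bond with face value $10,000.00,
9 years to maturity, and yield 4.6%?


Formula: Price = FV / (1 + r)^n
Substituting: Price = $10,000.00 / (1 + 0.046)^9
Discount factor: (1.046)^9 = 1.498943
Price = $10,000.00 / 1.498943 = $6,671.37

$6,671.37


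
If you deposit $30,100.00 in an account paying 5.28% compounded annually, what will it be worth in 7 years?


Formula: FV = P * (1 + r)^n
Substituting: FV = $30,100.00 * (1 + 0.0528)^7
Growth factor: (1.0528)^7 = 1.433577
FV = $30,100.00 * 1.433577 = $43,150.68

$43,150.68


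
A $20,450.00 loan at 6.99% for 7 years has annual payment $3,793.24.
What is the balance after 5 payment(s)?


Formula: Balance = PV*(1+r)^k - PMT*((1+r)^k - 1)/r
Growth: (1 + 0.0699)^5 = 1.401896
Accumulated factor: ((1+r)^k - 1)/r = 5.749592
Balance = $20,450.00 * 1.401896 - $3,793.24 * 5.749592
Balance = $6,859.20

$6,859.20


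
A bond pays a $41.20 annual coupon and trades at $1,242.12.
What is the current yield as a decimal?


Formula: Current yield = annual coupon / price
Substituting: CY = $41.20 / $1,242.12
CY = 0.033169

0.033169


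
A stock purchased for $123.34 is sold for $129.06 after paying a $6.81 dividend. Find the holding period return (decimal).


Formula: HPR = (P1 - P0 + D) / P0
Gain: $129.06 - $123.34 + $6.81 = $12.53
HPR = $12.53 / $123.34 = 0.1016

0.1016


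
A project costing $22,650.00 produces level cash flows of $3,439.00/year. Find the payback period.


Formula: Payback = investment / annual cash flow
Substituting: Payback = $22,650.00 / $3,439.00
Payback = 6.5862 years

6.5862 years


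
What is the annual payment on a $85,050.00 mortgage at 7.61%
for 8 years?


Formula: PMT = PV * r / (1 - (1+r)^(-n))
Denominator: 1 - (1 + 0.0761)^(-8) = 0.443867
Numerator: $85,050.00 * 0.0761 = 6472.305
PMT = 6472.305 / 0.443867 = $14,581.64

$14,581.64
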